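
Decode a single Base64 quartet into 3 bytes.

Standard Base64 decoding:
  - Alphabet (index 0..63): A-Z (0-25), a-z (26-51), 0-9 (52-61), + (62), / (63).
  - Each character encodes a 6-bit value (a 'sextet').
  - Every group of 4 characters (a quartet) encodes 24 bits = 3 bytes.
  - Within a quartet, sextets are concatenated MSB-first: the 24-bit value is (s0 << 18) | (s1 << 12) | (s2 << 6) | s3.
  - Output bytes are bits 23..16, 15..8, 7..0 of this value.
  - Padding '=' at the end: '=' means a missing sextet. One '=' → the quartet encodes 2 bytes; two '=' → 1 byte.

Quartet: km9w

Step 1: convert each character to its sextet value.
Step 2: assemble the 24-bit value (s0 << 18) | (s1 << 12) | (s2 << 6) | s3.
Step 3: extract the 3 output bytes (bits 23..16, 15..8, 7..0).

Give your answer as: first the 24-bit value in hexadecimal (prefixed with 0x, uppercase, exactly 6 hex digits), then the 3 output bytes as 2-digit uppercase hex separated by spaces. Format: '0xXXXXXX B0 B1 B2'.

Sextets: k=36, m=38, 9=61, w=48
24-bit: (36<<18) | (38<<12) | (61<<6) | 48
      = 0x900000 | 0x026000 | 0x000F40 | 0x000030
      = 0x926F70
Bytes: (v>>16)&0xFF=92, (v>>8)&0xFF=6F, v&0xFF=70

Answer: 0x926F70 92 6F 70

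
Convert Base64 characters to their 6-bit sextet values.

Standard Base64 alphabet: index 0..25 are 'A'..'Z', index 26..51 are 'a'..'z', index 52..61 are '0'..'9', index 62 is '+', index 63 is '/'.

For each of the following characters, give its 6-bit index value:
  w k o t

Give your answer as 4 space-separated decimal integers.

'w': a..z range, 26 + ord('w') − ord('a') = 48
'k': a..z range, 26 + ord('k') − ord('a') = 36
'o': a..z range, 26 + ord('o') − ord('a') = 40
't': a..z range, 26 + ord('t') − ord('a') = 45

Answer: 48 36 40 45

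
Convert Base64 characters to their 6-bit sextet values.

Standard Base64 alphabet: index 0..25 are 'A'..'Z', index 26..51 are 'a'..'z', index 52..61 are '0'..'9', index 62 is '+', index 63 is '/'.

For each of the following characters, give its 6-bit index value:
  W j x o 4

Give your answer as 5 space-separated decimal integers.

Answer: 22 35 49 40 56

Derivation:
'W': A..Z range, ord('W') − ord('A') = 22
'j': a..z range, 26 + ord('j') − ord('a') = 35
'x': a..z range, 26 + ord('x') − ord('a') = 49
'o': a..z range, 26 + ord('o') − ord('a') = 40
'4': 0..9 range, 52 + ord('4') − ord('0') = 56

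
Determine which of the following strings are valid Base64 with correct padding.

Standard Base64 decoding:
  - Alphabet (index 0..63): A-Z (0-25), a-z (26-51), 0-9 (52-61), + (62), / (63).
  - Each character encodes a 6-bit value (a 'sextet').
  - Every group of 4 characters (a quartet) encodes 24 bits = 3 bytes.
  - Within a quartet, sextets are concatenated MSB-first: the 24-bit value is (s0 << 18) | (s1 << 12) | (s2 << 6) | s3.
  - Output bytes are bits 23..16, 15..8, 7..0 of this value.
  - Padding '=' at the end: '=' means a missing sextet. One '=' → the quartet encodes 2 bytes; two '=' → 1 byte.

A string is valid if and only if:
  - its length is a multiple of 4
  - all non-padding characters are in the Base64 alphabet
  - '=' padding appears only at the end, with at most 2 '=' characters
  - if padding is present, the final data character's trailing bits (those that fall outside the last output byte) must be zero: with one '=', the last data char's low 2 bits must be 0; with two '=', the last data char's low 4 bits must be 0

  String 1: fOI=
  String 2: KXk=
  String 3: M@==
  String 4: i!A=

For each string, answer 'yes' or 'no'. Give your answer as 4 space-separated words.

String 1: 'fOI=' → valid
String 2: 'KXk=' → valid
String 3: 'M@==' → invalid (bad char(s): ['@'])
String 4: 'i!A=' → invalid (bad char(s): ['!'])

Answer: yes yes no no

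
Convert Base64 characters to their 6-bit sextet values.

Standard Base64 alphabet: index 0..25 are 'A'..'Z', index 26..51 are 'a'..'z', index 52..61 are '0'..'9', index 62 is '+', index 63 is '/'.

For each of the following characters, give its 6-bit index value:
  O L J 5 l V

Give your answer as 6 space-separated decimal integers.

Answer: 14 11 9 57 37 21

Derivation:
'O': A..Z range, ord('O') − ord('A') = 14
'L': A..Z range, ord('L') − ord('A') = 11
'J': A..Z range, ord('J') − ord('A') = 9
'5': 0..9 range, 52 + ord('5') − ord('0') = 57
'l': a..z range, 26 + ord('l') − ord('a') = 37
'V': A..Z range, ord('V') − ord('A') = 21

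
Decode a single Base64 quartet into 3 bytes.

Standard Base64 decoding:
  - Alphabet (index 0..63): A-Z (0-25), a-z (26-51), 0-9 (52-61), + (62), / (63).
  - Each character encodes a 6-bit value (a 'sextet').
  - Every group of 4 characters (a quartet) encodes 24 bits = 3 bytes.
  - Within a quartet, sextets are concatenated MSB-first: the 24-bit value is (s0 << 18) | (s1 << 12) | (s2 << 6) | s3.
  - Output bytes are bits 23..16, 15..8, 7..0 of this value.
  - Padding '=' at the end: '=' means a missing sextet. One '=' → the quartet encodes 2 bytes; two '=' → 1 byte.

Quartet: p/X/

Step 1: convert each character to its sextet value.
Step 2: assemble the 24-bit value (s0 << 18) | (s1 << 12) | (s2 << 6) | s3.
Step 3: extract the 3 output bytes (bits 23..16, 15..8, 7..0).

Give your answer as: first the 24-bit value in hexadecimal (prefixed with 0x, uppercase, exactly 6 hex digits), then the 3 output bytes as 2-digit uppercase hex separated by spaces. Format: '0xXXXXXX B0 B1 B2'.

Answer: 0xA7F5FF A7 F5 FF

Derivation:
Sextets: p=41, /=63, X=23, /=63
24-bit: (41<<18) | (63<<12) | (23<<6) | 63
      = 0xA40000 | 0x03F000 | 0x0005C0 | 0x00003F
      = 0xA7F5FF
Bytes: (v>>16)&0xFF=A7, (v>>8)&0xFF=F5, v&0xFF=FF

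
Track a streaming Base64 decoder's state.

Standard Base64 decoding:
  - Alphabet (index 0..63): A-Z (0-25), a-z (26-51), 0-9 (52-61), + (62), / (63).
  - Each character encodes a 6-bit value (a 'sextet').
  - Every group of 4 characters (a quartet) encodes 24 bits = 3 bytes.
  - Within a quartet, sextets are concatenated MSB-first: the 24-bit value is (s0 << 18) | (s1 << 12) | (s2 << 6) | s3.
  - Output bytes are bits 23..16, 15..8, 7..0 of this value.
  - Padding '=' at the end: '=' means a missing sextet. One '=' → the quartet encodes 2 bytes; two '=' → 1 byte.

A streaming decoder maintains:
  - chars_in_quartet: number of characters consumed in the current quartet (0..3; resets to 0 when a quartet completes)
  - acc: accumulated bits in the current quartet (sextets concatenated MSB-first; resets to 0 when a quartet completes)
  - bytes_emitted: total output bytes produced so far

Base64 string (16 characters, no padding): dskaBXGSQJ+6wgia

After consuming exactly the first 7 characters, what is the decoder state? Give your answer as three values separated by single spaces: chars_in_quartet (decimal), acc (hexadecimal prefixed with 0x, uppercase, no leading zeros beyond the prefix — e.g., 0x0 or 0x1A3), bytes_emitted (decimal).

Answer: 3 0x15C6 3

Derivation:
After char 0 ('d'=29): chars_in_quartet=1 acc=0x1D bytes_emitted=0
After char 1 ('s'=44): chars_in_quartet=2 acc=0x76C bytes_emitted=0
After char 2 ('k'=36): chars_in_quartet=3 acc=0x1DB24 bytes_emitted=0
After char 3 ('a'=26): chars_in_quartet=4 acc=0x76C91A -> emit 76 C9 1A, reset; bytes_emitted=3
After char 4 ('B'=1): chars_in_quartet=1 acc=0x1 bytes_emitted=3
After char 5 ('X'=23): chars_in_quartet=2 acc=0x57 bytes_emitted=3
After char 6 ('G'=6): chars_in_quartet=3 acc=0x15C6 bytes_emitted=3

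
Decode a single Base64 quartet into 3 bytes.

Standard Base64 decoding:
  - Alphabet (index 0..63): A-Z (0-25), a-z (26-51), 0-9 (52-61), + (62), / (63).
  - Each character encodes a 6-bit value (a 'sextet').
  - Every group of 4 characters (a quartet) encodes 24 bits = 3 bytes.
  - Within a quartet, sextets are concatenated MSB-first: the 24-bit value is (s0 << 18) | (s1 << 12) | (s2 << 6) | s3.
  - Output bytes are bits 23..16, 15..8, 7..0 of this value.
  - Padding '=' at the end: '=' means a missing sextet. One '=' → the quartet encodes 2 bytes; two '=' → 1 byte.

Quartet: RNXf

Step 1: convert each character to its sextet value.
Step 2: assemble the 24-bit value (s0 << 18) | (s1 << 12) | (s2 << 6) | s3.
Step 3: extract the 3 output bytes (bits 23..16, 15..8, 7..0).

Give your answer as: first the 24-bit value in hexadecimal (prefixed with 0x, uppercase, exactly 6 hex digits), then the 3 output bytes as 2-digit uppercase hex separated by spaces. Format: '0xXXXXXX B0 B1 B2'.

Answer: 0x44D5DF 44 D5 DF

Derivation:
Sextets: R=17, N=13, X=23, f=31
24-bit: (17<<18) | (13<<12) | (23<<6) | 31
      = 0x440000 | 0x00D000 | 0x0005C0 | 0x00001F
      = 0x44D5DF
Bytes: (v>>16)&0xFF=44, (v>>8)&0xFF=D5, v&0xFF=DF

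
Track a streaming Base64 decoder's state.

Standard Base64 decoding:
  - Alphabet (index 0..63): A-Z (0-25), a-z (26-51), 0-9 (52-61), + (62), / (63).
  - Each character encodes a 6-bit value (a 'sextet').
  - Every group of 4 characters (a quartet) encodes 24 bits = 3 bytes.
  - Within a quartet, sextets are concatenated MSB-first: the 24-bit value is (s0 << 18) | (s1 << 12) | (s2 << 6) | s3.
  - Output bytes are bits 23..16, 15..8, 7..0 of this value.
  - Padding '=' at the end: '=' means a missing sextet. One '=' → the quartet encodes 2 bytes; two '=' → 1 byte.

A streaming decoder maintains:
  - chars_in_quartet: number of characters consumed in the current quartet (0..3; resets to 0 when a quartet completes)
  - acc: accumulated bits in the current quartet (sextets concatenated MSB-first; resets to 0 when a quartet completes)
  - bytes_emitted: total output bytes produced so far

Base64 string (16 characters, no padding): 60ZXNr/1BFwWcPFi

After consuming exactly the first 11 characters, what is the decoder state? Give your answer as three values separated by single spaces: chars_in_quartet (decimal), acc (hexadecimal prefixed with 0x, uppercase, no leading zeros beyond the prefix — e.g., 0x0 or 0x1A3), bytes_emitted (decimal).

After char 0 ('6'=58): chars_in_quartet=1 acc=0x3A bytes_emitted=0
After char 1 ('0'=52): chars_in_quartet=2 acc=0xEB4 bytes_emitted=0
After char 2 ('Z'=25): chars_in_quartet=3 acc=0x3AD19 bytes_emitted=0
After char 3 ('X'=23): chars_in_quartet=4 acc=0xEB4657 -> emit EB 46 57, reset; bytes_emitted=3
After char 4 ('N'=13): chars_in_quartet=1 acc=0xD bytes_emitted=3
After char 5 ('r'=43): chars_in_quartet=2 acc=0x36B bytes_emitted=3
After char 6 ('/'=63): chars_in_quartet=3 acc=0xDAFF bytes_emitted=3
After char 7 ('1'=53): chars_in_quartet=4 acc=0x36BFF5 -> emit 36 BF F5, reset; bytes_emitted=6
After char 8 ('B'=1): chars_in_quartet=1 acc=0x1 bytes_emitted=6
After char 9 ('F'=5): chars_in_quartet=2 acc=0x45 bytes_emitted=6
After char 10 ('w'=48): chars_in_quartet=3 acc=0x1170 bytes_emitted=6

Answer: 3 0x1170 6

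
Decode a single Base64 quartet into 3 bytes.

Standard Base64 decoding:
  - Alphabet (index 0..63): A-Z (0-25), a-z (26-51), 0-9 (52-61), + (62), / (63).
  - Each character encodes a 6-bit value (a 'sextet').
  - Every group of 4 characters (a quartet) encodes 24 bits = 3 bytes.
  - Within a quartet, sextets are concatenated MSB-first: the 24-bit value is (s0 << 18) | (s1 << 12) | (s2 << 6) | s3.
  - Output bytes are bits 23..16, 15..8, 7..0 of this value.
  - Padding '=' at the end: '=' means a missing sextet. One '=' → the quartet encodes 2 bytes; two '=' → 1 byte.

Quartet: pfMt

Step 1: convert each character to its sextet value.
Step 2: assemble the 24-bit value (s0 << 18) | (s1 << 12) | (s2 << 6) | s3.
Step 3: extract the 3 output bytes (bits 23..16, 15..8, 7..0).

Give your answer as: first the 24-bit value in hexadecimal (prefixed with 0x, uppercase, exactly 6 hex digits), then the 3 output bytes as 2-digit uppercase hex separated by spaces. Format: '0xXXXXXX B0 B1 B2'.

Sextets: p=41, f=31, M=12, t=45
24-bit: (41<<18) | (31<<12) | (12<<6) | 45
      = 0xA40000 | 0x01F000 | 0x000300 | 0x00002D
      = 0xA5F32D
Bytes: (v>>16)&0xFF=A5, (v>>8)&0xFF=F3, v&0xFF=2D

Answer: 0xA5F32D A5 F3 2D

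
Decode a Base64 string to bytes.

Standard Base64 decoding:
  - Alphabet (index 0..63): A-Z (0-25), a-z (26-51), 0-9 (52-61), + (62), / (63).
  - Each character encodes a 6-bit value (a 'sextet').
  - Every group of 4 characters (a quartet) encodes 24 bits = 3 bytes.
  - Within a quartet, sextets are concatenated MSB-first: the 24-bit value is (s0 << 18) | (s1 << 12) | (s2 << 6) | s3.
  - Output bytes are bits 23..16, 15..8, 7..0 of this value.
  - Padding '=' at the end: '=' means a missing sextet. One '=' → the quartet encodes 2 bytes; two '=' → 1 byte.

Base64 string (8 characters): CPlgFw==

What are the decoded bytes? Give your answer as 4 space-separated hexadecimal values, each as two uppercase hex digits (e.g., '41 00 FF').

Answer: 08 F9 60 17

Derivation:
After char 0 ('C'=2): chars_in_quartet=1 acc=0x2 bytes_emitted=0
After char 1 ('P'=15): chars_in_quartet=2 acc=0x8F bytes_emitted=0
After char 2 ('l'=37): chars_in_quartet=3 acc=0x23E5 bytes_emitted=0
After char 3 ('g'=32): chars_in_quartet=4 acc=0x8F960 -> emit 08 F9 60, reset; bytes_emitted=3
After char 4 ('F'=5): chars_in_quartet=1 acc=0x5 bytes_emitted=3
After char 5 ('w'=48): chars_in_quartet=2 acc=0x170 bytes_emitted=3
Padding '==': partial quartet acc=0x170 -> emit 17; bytes_emitted=4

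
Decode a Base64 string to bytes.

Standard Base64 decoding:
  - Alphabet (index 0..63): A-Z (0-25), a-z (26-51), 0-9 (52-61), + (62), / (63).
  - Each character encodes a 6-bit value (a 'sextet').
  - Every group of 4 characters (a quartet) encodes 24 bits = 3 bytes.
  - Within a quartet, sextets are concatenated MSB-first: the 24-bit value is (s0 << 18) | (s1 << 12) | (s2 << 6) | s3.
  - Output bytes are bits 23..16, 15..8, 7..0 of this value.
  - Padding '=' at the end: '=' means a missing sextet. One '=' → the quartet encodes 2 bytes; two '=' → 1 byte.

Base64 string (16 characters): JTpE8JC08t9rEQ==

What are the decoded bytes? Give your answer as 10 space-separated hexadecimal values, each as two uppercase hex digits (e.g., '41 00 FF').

After char 0 ('J'=9): chars_in_quartet=1 acc=0x9 bytes_emitted=0
After char 1 ('T'=19): chars_in_quartet=2 acc=0x253 bytes_emitted=0
After char 2 ('p'=41): chars_in_quartet=3 acc=0x94E9 bytes_emitted=0
After char 3 ('E'=4): chars_in_quartet=4 acc=0x253A44 -> emit 25 3A 44, reset; bytes_emitted=3
After char 4 ('8'=60): chars_in_quartet=1 acc=0x3C bytes_emitted=3
After char 5 ('J'=9): chars_in_quartet=2 acc=0xF09 bytes_emitted=3
After char 6 ('C'=2): chars_in_quartet=3 acc=0x3C242 bytes_emitted=3
After char 7 ('0'=52): chars_in_quartet=4 acc=0xF090B4 -> emit F0 90 B4, reset; bytes_emitted=6
After char 8 ('8'=60): chars_in_quartet=1 acc=0x3C bytes_emitted=6
After char 9 ('t'=45): chars_in_quartet=2 acc=0xF2D bytes_emitted=6
After char 10 ('9'=61): chars_in_quartet=3 acc=0x3CB7D bytes_emitted=6
After char 11 ('r'=43): chars_in_quartet=4 acc=0xF2DF6B -> emit F2 DF 6B, reset; bytes_emitted=9
After char 12 ('E'=4): chars_in_quartet=1 acc=0x4 bytes_emitted=9
After char 13 ('Q'=16): chars_in_quartet=2 acc=0x110 bytes_emitted=9
Padding '==': partial quartet acc=0x110 -> emit 11; bytes_emitted=10

Answer: 25 3A 44 F0 90 B4 F2 DF 6B 11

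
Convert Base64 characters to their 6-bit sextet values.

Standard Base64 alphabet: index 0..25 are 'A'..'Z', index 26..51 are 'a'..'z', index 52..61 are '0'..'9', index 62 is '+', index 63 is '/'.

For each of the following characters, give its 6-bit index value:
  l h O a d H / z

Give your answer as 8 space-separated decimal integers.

'l': a..z range, 26 + ord('l') − ord('a') = 37
'h': a..z range, 26 + ord('h') − ord('a') = 33
'O': A..Z range, ord('O') − ord('A') = 14
'a': a..z range, 26 + ord('a') − ord('a') = 26
'd': a..z range, 26 + ord('d') − ord('a') = 29
'H': A..Z range, ord('H') − ord('A') = 7
'/': index 63
'z': a..z range, 26 + ord('z') − ord('a') = 51

Answer: 37 33 14 26 29 7 63 51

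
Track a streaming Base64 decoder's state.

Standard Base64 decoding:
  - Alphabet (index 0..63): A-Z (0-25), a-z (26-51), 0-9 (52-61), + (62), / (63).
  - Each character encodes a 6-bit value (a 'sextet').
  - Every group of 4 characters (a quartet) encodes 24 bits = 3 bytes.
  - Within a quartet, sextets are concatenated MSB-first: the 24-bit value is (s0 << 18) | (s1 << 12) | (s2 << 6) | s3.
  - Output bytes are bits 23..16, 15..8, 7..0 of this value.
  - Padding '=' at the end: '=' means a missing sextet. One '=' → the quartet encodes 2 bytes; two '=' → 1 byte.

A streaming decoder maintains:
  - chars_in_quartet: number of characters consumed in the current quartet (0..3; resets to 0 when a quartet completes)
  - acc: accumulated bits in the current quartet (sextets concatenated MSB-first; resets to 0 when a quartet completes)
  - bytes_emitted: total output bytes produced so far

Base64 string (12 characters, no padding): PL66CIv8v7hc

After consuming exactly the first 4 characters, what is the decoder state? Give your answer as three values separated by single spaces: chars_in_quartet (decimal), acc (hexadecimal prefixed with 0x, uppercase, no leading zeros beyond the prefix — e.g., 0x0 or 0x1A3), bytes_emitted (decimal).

Answer: 0 0x0 3

Derivation:
After char 0 ('P'=15): chars_in_quartet=1 acc=0xF bytes_emitted=0
After char 1 ('L'=11): chars_in_quartet=2 acc=0x3CB bytes_emitted=0
After char 2 ('6'=58): chars_in_quartet=3 acc=0xF2FA bytes_emitted=0
After char 3 ('6'=58): chars_in_quartet=4 acc=0x3CBEBA -> emit 3C BE BA, reset; bytes_emitted=3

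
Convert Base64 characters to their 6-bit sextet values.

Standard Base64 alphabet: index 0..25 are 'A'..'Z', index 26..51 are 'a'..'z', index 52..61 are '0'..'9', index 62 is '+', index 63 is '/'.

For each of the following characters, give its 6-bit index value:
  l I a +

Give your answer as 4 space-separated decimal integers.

Answer: 37 8 26 62

Derivation:
'l': a..z range, 26 + ord('l') − ord('a') = 37
'I': A..Z range, ord('I') − ord('A') = 8
'a': a..z range, 26 + ord('a') − ord('a') = 26
'+': index 62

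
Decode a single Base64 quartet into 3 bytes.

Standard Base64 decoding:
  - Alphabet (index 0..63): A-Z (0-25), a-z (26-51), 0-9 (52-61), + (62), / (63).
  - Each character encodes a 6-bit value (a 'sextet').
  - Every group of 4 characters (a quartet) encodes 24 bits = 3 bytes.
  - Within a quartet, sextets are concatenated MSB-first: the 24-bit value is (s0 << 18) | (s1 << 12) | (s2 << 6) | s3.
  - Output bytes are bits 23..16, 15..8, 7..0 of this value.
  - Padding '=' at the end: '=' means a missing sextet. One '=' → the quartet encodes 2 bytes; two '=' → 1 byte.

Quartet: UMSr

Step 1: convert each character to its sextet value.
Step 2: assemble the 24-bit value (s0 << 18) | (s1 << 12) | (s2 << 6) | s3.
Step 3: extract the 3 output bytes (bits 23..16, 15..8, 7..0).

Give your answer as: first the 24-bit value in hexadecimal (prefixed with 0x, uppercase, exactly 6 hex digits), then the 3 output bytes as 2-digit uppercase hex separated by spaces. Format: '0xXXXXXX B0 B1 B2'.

Sextets: U=20, M=12, S=18, r=43
24-bit: (20<<18) | (12<<12) | (18<<6) | 43
      = 0x500000 | 0x00C000 | 0x000480 | 0x00002B
      = 0x50C4AB
Bytes: (v>>16)&0xFF=50, (v>>8)&0xFF=C4, v&0xFF=AB

Answer: 0x50C4AB 50 C4 AB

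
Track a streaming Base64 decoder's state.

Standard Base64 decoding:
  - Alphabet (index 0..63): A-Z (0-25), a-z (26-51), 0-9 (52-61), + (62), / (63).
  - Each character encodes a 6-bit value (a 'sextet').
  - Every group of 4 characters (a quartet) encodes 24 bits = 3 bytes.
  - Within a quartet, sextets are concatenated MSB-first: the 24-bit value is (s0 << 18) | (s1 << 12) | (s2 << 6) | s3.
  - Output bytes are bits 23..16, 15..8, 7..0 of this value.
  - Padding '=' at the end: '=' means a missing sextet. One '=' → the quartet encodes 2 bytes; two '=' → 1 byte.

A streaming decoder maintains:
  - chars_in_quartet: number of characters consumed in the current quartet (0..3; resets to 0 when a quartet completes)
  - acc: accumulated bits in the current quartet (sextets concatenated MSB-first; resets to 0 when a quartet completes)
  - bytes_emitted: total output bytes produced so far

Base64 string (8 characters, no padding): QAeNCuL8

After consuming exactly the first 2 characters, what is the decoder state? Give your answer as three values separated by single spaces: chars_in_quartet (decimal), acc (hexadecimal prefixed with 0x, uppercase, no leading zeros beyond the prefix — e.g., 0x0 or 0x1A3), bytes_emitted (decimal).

After char 0 ('Q'=16): chars_in_quartet=1 acc=0x10 bytes_emitted=0
After char 1 ('A'=0): chars_in_quartet=2 acc=0x400 bytes_emitted=0

Answer: 2 0x400 0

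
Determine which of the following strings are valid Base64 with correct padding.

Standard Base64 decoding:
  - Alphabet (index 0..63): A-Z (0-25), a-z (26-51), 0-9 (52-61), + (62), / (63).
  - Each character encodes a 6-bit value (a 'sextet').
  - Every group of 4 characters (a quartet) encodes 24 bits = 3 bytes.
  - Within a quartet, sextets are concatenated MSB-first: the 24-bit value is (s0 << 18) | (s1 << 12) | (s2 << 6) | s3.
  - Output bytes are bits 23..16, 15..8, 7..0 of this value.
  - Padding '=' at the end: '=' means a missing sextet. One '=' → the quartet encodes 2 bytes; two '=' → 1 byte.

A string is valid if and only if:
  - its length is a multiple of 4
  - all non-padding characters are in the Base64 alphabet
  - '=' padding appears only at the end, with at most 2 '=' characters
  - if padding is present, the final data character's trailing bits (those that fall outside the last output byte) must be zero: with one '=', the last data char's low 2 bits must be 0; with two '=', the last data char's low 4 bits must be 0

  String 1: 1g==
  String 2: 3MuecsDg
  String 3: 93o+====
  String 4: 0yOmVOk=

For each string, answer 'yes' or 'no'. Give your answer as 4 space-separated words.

Answer: yes yes no yes

Derivation:
String 1: '1g==' → valid
String 2: '3MuecsDg' → valid
String 3: '93o+====' → invalid (4 pad chars (max 2))
String 4: '0yOmVOk=' → valid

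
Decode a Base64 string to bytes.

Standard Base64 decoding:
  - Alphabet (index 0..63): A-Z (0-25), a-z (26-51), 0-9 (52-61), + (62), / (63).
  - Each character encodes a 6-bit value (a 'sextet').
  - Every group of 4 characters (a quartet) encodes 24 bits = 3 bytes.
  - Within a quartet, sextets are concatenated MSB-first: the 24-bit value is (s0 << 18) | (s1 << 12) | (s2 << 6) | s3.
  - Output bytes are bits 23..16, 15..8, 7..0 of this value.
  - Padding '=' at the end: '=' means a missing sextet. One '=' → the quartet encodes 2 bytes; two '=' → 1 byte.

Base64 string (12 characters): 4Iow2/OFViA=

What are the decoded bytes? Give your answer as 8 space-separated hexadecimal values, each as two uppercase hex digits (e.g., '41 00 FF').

After char 0 ('4'=56): chars_in_quartet=1 acc=0x38 bytes_emitted=0
After char 1 ('I'=8): chars_in_quartet=2 acc=0xE08 bytes_emitted=0
After char 2 ('o'=40): chars_in_quartet=3 acc=0x38228 bytes_emitted=0
After char 3 ('w'=48): chars_in_quartet=4 acc=0xE08A30 -> emit E0 8A 30, reset; bytes_emitted=3
After char 4 ('2'=54): chars_in_quartet=1 acc=0x36 bytes_emitted=3
After char 5 ('/'=63): chars_in_quartet=2 acc=0xDBF bytes_emitted=3
After char 6 ('O'=14): chars_in_quartet=3 acc=0x36FCE bytes_emitted=3
After char 7 ('F'=5): chars_in_quartet=4 acc=0xDBF385 -> emit DB F3 85, reset; bytes_emitted=6
After char 8 ('V'=21): chars_in_quartet=1 acc=0x15 bytes_emitted=6
After char 9 ('i'=34): chars_in_quartet=2 acc=0x562 bytes_emitted=6
After char 10 ('A'=0): chars_in_quartet=3 acc=0x15880 bytes_emitted=6
Padding '=': partial quartet acc=0x15880 -> emit 56 20; bytes_emitted=8

Answer: E0 8A 30 DB F3 85 56 20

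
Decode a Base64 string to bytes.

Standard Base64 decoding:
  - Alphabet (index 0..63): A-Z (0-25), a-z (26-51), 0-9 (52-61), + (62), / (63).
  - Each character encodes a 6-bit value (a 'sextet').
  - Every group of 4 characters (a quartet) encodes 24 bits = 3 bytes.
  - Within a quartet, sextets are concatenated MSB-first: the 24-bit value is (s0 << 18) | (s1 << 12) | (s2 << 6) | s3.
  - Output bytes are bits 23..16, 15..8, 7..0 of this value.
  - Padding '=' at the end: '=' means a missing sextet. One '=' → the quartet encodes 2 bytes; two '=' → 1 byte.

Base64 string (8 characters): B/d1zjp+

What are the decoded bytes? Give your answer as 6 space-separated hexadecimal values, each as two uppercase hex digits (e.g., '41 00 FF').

After char 0 ('B'=1): chars_in_quartet=1 acc=0x1 bytes_emitted=0
After char 1 ('/'=63): chars_in_quartet=2 acc=0x7F bytes_emitted=0
After char 2 ('d'=29): chars_in_quartet=3 acc=0x1FDD bytes_emitted=0
After char 3 ('1'=53): chars_in_quartet=4 acc=0x7F775 -> emit 07 F7 75, reset; bytes_emitted=3
After char 4 ('z'=51): chars_in_quartet=1 acc=0x33 bytes_emitted=3
After char 5 ('j'=35): chars_in_quartet=2 acc=0xCE3 bytes_emitted=3
After char 6 ('p'=41): chars_in_quartet=3 acc=0x338E9 bytes_emitted=3
After char 7 ('+'=62): chars_in_quartet=4 acc=0xCE3A7E -> emit CE 3A 7E, reset; bytes_emitted=6

Answer: 07 F7 75 CE 3A 7E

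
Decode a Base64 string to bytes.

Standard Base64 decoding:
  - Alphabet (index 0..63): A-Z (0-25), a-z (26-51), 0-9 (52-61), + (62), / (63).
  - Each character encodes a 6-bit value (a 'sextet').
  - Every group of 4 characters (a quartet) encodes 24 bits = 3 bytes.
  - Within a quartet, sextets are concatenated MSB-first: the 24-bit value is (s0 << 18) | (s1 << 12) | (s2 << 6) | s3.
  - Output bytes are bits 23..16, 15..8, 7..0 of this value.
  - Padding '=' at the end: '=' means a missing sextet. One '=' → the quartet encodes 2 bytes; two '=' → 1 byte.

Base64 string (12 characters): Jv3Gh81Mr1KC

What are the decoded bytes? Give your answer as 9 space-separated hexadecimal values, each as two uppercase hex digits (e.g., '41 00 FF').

After char 0 ('J'=9): chars_in_quartet=1 acc=0x9 bytes_emitted=0
After char 1 ('v'=47): chars_in_quartet=2 acc=0x26F bytes_emitted=0
After char 2 ('3'=55): chars_in_quartet=3 acc=0x9BF7 bytes_emitted=0
After char 3 ('G'=6): chars_in_quartet=4 acc=0x26FDC6 -> emit 26 FD C6, reset; bytes_emitted=3
After char 4 ('h'=33): chars_in_quartet=1 acc=0x21 bytes_emitted=3
After char 5 ('8'=60): chars_in_quartet=2 acc=0x87C bytes_emitted=3
After char 6 ('1'=53): chars_in_quartet=3 acc=0x21F35 bytes_emitted=3
After char 7 ('M'=12): chars_in_quartet=4 acc=0x87CD4C -> emit 87 CD 4C, reset; bytes_emitted=6
After char 8 ('r'=43): chars_in_quartet=1 acc=0x2B bytes_emitted=6
After char 9 ('1'=53): chars_in_quartet=2 acc=0xAF5 bytes_emitted=6
After char 10 ('K'=10): chars_in_quartet=3 acc=0x2BD4A bytes_emitted=6
After char 11 ('C'=2): chars_in_quartet=4 acc=0xAF5282 -> emit AF 52 82, reset; bytes_emitted=9

Answer: 26 FD C6 87 CD 4C AF 52 82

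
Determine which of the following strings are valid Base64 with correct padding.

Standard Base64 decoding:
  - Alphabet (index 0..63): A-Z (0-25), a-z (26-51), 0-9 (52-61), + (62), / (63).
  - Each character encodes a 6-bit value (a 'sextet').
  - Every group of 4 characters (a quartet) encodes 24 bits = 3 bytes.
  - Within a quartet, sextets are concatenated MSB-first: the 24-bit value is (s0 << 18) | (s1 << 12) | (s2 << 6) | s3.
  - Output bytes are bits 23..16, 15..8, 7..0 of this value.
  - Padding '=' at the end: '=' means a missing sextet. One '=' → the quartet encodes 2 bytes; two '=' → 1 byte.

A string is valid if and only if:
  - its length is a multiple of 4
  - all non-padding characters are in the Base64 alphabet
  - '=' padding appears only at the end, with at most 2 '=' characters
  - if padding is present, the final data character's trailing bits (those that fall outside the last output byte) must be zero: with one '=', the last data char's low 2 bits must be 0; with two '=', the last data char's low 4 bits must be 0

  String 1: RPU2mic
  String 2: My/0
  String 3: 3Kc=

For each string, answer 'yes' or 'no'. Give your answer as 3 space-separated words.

String 1: 'RPU2mic' → invalid (len=7 not mult of 4)
String 2: 'My/0' → valid
String 3: '3Kc=' → valid

Answer: no yes yes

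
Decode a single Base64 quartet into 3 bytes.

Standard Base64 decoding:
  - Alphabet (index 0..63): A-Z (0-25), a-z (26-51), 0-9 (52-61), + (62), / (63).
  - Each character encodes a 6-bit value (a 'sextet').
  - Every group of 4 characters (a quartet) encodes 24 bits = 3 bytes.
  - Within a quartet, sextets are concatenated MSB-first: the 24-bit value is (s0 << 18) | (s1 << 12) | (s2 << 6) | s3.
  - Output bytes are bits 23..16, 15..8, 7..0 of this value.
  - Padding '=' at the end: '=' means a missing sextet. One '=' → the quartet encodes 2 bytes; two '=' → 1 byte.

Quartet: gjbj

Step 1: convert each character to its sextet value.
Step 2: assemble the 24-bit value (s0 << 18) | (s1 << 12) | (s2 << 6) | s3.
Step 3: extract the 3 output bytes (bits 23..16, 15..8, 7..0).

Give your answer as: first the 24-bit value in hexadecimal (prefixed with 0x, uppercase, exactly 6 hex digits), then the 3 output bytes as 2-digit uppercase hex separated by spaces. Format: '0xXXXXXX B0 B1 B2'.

Answer: 0x8236E3 82 36 E3

Derivation:
Sextets: g=32, j=35, b=27, j=35
24-bit: (32<<18) | (35<<12) | (27<<6) | 35
      = 0x800000 | 0x023000 | 0x0006C0 | 0x000023
      = 0x8236E3
Bytes: (v>>16)&0xFF=82, (v>>8)&0xFF=36, v&0xFF=E3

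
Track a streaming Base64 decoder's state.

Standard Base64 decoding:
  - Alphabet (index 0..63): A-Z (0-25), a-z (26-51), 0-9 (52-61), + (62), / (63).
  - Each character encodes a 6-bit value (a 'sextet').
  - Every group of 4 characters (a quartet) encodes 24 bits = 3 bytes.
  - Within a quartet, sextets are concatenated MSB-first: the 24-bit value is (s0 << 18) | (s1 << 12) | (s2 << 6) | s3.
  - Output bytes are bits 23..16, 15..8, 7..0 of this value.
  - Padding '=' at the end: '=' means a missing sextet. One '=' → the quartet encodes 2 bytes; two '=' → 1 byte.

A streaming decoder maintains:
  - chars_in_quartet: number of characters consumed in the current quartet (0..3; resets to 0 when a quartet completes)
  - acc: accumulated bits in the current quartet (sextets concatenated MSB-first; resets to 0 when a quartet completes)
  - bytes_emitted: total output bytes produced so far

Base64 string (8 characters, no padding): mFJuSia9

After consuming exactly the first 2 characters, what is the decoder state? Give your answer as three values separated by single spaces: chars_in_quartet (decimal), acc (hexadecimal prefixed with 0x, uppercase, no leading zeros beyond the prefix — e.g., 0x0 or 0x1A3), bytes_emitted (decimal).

Answer: 2 0x985 0

Derivation:
After char 0 ('m'=38): chars_in_quartet=1 acc=0x26 bytes_emitted=0
After char 1 ('F'=5): chars_in_quartet=2 acc=0x985 bytes_emitted=0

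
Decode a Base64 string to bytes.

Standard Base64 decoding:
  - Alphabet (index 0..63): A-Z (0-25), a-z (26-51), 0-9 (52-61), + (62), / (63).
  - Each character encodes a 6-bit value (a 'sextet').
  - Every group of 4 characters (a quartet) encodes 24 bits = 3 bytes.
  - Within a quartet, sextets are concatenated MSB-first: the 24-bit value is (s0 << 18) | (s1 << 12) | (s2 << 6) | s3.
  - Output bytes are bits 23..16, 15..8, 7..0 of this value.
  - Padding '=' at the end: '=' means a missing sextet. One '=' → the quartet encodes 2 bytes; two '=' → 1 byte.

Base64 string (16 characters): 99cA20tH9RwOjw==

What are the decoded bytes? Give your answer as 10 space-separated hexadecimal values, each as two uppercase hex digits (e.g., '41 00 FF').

Answer: F7 D7 00 DB 4B 47 F5 1C 0E 8F

Derivation:
After char 0 ('9'=61): chars_in_quartet=1 acc=0x3D bytes_emitted=0
After char 1 ('9'=61): chars_in_quartet=2 acc=0xF7D bytes_emitted=0
After char 2 ('c'=28): chars_in_quartet=3 acc=0x3DF5C bytes_emitted=0
After char 3 ('A'=0): chars_in_quartet=4 acc=0xF7D700 -> emit F7 D7 00, reset; bytes_emitted=3
After char 4 ('2'=54): chars_in_quartet=1 acc=0x36 bytes_emitted=3
After char 5 ('0'=52): chars_in_quartet=2 acc=0xDB4 bytes_emitted=3
After char 6 ('t'=45): chars_in_quartet=3 acc=0x36D2D bytes_emitted=3
After char 7 ('H'=7): chars_in_quartet=4 acc=0xDB4B47 -> emit DB 4B 47, reset; bytes_emitted=6
After char 8 ('9'=61): chars_in_quartet=1 acc=0x3D bytes_emitted=6
After char 9 ('R'=17): chars_in_quartet=2 acc=0xF51 bytes_emitted=6
After char 10 ('w'=48): chars_in_quartet=3 acc=0x3D470 bytes_emitted=6
After char 11 ('O'=14): chars_in_quartet=4 acc=0xF51C0E -> emit F5 1C 0E, reset; bytes_emitted=9
After char 12 ('j'=35): chars_in_quartet=1 acc=0x23 bytes_emitted=9
After char 13 ('w'=48): chars_in_quartet=2 acc=0x8F0 bytes_emitted=9
Padding '==': partial quartet acc=0x8F0 -> emit 8F; bytes_emitted=10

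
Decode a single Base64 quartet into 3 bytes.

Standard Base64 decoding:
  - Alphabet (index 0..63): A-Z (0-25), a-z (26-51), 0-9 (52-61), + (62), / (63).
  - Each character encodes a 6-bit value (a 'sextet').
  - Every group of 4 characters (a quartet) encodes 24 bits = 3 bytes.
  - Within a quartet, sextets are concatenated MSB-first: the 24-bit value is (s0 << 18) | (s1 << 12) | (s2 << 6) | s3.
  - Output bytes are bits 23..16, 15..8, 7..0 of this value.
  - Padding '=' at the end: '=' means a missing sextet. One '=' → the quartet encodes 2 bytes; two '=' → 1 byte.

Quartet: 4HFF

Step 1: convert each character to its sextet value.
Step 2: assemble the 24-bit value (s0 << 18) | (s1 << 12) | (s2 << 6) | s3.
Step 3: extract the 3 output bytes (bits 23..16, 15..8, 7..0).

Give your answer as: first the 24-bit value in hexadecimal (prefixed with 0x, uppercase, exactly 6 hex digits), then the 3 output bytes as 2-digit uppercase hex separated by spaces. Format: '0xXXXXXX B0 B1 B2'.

Answer: 0xE07145 E0 71 45

Derivation:
Sextets: 4=56, H=7, F=5, F=5
24-bit: (56<<18) | (7<<12) | (5<<6) | 5
      = 0xE00000 | 0x007000 | 0x000140 | 0x000005
      = 0xE07145
Bytes: (v>>16)&0xFF=E0, (v>>8)&0xFF=71, v&0xFF=45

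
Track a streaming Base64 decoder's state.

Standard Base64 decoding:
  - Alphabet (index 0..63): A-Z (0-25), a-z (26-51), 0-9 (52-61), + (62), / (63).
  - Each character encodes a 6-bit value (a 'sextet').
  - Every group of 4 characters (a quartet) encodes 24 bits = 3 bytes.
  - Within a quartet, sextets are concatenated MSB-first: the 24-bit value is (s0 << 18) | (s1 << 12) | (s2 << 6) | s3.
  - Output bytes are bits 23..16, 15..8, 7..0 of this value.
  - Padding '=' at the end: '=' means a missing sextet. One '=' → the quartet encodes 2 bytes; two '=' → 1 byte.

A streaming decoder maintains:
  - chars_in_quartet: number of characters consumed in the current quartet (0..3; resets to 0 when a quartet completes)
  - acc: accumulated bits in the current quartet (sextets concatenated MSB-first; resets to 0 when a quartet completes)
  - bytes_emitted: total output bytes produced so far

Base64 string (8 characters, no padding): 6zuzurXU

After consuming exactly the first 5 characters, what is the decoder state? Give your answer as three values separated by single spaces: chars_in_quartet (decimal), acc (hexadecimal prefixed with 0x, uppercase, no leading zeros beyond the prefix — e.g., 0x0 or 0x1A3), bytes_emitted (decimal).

Answer: 1 0x2E 3

Derivation:
After char 0 ('6'=58): chars_in_quartet=1 acc=0x3A bytes_emitted=0
After char 1 ('z'=51): chars_in_quartet=2 acc=0xEB3 bytes_emitted=0
After char 2 ('u'=46): chars_in_quartet=3 acc=0x3ACEE bytes_emitted=0
After char 3 ('z'=51): chars_in_quartet=4 acc=0xEB3BB3 -> emit EB 3B B3, reset; bytes_emitted=3
After char 4 ('u'=46): chars_in_quartet=1 acc=0x2E bytes_emitted=3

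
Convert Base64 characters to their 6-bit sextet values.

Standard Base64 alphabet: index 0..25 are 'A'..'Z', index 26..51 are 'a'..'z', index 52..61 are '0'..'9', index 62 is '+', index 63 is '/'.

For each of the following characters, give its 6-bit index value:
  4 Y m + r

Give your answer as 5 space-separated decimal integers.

'4': 0..9 range, 52 + ord('4') − ord('0') = 56
'Y': A..Z range, ord('Y') − ord('A') = 24
'm': a..z range, 26 + ord('m') − ord('a') = 38
'+': index 62
'r': a..z range, 26 + ord('r') − ord('a') = 43

Answer: 56 24 38 62 43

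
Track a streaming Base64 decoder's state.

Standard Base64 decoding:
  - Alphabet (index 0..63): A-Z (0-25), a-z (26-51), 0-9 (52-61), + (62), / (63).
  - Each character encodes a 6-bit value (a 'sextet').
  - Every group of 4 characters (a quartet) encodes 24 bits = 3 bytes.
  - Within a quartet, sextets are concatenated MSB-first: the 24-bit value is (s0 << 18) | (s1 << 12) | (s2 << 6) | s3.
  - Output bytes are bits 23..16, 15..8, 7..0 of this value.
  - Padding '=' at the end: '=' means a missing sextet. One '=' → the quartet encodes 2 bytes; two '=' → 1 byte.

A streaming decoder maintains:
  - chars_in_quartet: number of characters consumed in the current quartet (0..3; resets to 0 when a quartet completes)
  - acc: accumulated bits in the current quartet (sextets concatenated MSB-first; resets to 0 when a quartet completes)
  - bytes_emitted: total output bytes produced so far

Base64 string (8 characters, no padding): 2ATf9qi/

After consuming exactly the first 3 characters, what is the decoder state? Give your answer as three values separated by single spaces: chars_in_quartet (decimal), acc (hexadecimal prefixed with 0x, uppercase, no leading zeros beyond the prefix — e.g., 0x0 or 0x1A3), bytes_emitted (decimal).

Answer: 3 0x36013 0

Derivation:
After char 0 ('2'=54): chars_in_quartet=1 acc=0x36 bytes_emitted=0
After char 1 ('A'=0): chars_in_quartet=2 acc=0xD80 bytes_emitted=0
After char 2 ('T'=19): chars_in_quartet=3 acc=0x36013 bytes_emitted=0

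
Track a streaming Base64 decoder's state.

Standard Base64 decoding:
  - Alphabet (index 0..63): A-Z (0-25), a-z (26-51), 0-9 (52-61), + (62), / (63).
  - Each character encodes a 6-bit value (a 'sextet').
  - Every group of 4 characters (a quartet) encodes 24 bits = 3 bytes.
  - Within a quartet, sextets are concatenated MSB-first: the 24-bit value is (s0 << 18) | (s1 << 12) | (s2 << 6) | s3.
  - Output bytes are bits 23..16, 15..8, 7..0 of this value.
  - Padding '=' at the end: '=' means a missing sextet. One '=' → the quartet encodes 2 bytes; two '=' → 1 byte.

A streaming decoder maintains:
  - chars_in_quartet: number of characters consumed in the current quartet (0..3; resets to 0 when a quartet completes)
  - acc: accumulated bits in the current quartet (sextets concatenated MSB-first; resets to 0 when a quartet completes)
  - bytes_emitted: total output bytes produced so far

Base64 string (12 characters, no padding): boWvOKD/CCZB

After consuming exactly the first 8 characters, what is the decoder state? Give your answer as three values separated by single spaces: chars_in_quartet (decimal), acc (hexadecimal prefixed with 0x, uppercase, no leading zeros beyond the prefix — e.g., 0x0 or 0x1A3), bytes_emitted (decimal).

After char 0 ('b'=27): chars_in_quartet=1 acc=0x1B bytes_emitted=0
After char 1 ('o'=40): chars_in_quartet=2 acc=0x6E8 bytes_emitted=0
After char 2 ('W'=22): chars_in_quartet=3 acc=0x1BA16 bytes_emitted=0
After char 3 ('v'=47): chars_in_quartet=4 acc=0x6E85AF -> emit 6E 85 AF, reset; bytes_emitted=3
After char 4 ('O'=14): chars_in_quartet=1 acc=0xE bytes_emitted=3
After char 5 ('K'=10): chars_in_quartet=2 acc=0x38A bytes_emitted=3
After char 6 ('D'=3): chars_in_quartet=3 acc=0xE283 bytes_emitted=3
After char 7 ('/'=63): chars_in_quartet=4 acc=0x38A0FF -> emit 38 A0 FF, reset; bytes_emitted=6

Answer: 0 0x0 6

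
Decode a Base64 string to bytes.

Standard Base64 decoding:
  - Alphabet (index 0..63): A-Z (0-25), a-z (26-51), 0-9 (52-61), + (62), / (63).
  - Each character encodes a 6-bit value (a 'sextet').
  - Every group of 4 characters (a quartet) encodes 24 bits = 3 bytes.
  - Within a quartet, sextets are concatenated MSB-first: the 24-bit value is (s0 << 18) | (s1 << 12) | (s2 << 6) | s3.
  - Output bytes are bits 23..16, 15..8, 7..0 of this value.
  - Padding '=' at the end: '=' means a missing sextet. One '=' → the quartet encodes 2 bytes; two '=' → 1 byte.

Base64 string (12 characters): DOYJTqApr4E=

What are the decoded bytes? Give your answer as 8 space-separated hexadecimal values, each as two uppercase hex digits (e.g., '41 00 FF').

Answer: 0C E6 09 4E A0 29 AF 81

Derivation:
After char 0 ('D'=3): chars_in_quartet=1 acc=0x3 bytes_emitted=0
After char 1 ('O'=14): chars_in_quartet=2 acc=0xCE bytes_emitted=0
After char 2 ('Y'=24): chars_in_quartet=3 acc=0x3398 bytes_emitted=0
After char 3 ('J'=9): chars_in_quartet=4 acc=0xCE609 -> emit 0C E6 09, reset; bytes_emitted=3
After char 4 ('T'=19): chars_in_quartet=1 acc=0x13 bytes_emitted=3
After char 5 ('q'=42): chars_in_quartet=2 acc=0x4EA bytes_emitted=3
After char 6 ('A'=0): chars_in_quartet=3 acc=0x13A80 bytes_emitted=3
After char 7 ('p'=41): chars_in_quartet=4 acc=0x4EA029 -> emit 4E A0 29, reset; bytes_emitted=6
After char 8 ('r'=43): chars_in_quartet=1 acc=0x2B bytes_emitted=6
After char 9 ('4'=56): chars_in_quartet=2 acc=0xAF8 bytes_emitted=6
After char 10 ('E'=4): chars_in_quartet=3 acc=0x2BE04 bytes_emitted=6
Padding '=': partial quartet acc=0x2BE04 -> emit AF 81; bytes_emitted=8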